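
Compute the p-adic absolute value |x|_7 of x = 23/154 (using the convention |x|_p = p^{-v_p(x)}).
|23/154|_7 = 7

Step 1 — compute v_7(x) by factoring powers of 7 out of the numerator and denominator: v_7(23/154) = -1. Step 2 — apply |x|_p = p^{-v_p(x)} = 7^{1} = 7.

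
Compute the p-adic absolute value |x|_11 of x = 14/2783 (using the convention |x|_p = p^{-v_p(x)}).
|14/2783|_11 = 121

Step 1 — compute v_11(x) by factoring powers of 11 out of the numerator and denominator: v_11(14/2783) = -2. Step 2 — apply |x|_p = p^{-v_p(x)} = 11^{2} = 121.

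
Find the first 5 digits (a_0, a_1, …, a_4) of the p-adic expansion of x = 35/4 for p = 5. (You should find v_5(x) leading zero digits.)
(a_0, …, a_4) = (0, 3, 1, 1, 1)

v_5(35/4) = 1, so a_0 = ... = a_0 = 0. Factor out: x = 5^1 · u with u = 7/4 a unit in ℤ_5. Expand u iteratively via a_{v+i} = u_i mod 5, u_{i+1} = (u_i − a_{v+i})/5:
  u_0 = 7/4;  a_1 = 3;  u_1 = (u_0 − 3)/5 = -1/4
  u_1 = -1/4;  a_2 = 1;  u_2 = (u_1 − 1)/5 = -1/4
  u_2 = -1/4;  a_3 = 1;  u_3 = (u_2 − 1)/5 = -1/4
  u_3 = -1/4;  a_4 = 1;  u_4 = (u_3 − 1)/5 = -1/4
Digits: (0, 3, 1, 1, 1).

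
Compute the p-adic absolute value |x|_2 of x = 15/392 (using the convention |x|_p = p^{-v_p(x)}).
|15/392|_2 = 8

Step 1 — compute v_2(x) by factoring powers of 2 out of the numerator and denominator: v_2(15/392) = -3. Step 2 — apply |x|_p = p^{-v_p(x)} = 2^{3} = 8.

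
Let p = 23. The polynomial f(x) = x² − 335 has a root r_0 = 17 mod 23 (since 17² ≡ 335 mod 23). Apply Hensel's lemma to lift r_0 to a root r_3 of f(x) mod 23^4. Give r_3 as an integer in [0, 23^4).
r_3 = 205177 (mod 279841)

Hensel's recurrence: r_{i+1} = r_i − f(r_i)·(f′(r_i))^{-1} mod 23^{i+2}, with f′(x) = 2x. Iterate:
  r_0 = 17 (mod 23)
  r_1 = 454 (mod 529)
  r_2 = 10505 (mod 12167)
  r_3 = 205177 (mod 279841)
Final: r_3 = 205177, and one checks f(r_3) ≡ 0 mod 23^4.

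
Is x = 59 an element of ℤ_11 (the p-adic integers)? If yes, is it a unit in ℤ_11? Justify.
x ∈ ℤ_11^× (unit); v_11(x) = 0

ℤ_11 = {x ∈ ℚ_11 : v_11(x) ≥ 0} and ℤ_11^× = {x ∈ ℤ_11 : v_11(x) = 0}. Here v_11(59) = v_11(num) − v_11(den) = 0; compare against these criteria.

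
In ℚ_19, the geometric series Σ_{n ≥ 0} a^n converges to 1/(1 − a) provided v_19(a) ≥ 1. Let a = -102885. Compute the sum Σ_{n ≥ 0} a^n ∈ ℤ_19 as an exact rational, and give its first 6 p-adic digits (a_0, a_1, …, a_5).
Σ a^n = 1/(1 − a) = 1/102886;  first 6 digits = (1, 0, 0, 4, 18, 18)

v_19(a) = 3 ≥ 1, so the series converges in ℤ_19 to 1/(1 − a) = 1/(1 − (-102885)) = 1/102886. Expand this rational in ℤ_19: compute digits iteratively via d_i = x_i mod 19, x_{i+1} = (x_i − d_i)/19. The first 6 digits are (1, 0, 0, 4, 18, 18).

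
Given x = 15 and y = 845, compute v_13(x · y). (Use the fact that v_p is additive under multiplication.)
v_13(12675) = 2

v_p(x) = 0 (factor: 15 = 13^0 · 15); v_p(y) = 2 (factor: 845 = 13^2 · 5). Additivity: v_p(xy) = v_p(x) + v_p(y) = 0 + 2 = 2. (Direct check: xy = 12675 = 13^2 · (75).)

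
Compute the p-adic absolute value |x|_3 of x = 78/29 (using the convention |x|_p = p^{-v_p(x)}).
|78/29|_3 = 1/3

Step 1 — compute v_3(x) by factoring powers of 3 out of the numerator and denominator: v_3(78/29) = 1. Step 2 — apply |x|_p = p^{-v_p(x)} = 3^{-1} = 1/3.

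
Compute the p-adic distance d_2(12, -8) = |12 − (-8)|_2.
d_2(12, -8) = 1/4

Step 1 — x − y = 12 − (-8) = 20. Step 2 — v_2(20) = 2 (factor: 20 = (2^2 · 5); the sign does not affect v_p). Step 3 — |x − y|_2 = 2^{-2} = 1/4.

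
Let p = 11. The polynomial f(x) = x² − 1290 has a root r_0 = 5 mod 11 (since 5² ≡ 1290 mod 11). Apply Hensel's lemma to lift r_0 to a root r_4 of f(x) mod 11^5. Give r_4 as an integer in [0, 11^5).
r_4 = 159549 (mod 161051)

Hensel's recurrence: r_{i+1} = r_i − f(r_i)·(f′(r_i))^{-1} mod 11^{i+2}, with f′(x) = 2x. Iterate:
  r_0 = 5 (mod 11)
  r_1 = 71 (mod 121)
  r_2 = 1160 (mod 1331)
  r_3 = 13139 (mod 14641)
  r_4 = 159549 (mod 161051)
Final: r_4 = 159549, and one checks f(r_4) ≡ 0 mod 11^5.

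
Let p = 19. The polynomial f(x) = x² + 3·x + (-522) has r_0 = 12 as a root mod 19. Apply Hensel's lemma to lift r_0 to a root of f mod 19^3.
r_2 = 2672 (mod 6859)

Hensel: r_{i+1} = r_i − f(r_i)·(f′(r_i))^{-1} mod 19^{i+2}, f′(x) = 2x + 3. Iterate:
  r_0 = 12 (mod 19)
  r_1 = 145 (mod 361)
  r_2 = 2672 (mod 6859)
Final: r = 2672 satisfies f(r) ≡ 0 mod 19^3.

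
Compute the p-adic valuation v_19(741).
v_19(741) = 1

v_19(n) is the largest exponent k such that 19^k divides n. Factor out: 741 = 19^1 · 39. (Sign doesn't affect v_p.) So v_19(741) = 1.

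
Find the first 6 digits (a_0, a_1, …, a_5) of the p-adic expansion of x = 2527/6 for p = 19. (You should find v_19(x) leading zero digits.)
(a_0, …, a_5) = (0, 0, 17, 15, 15, 15)

v_19(2527/6) = 2, so a_0 = ... = a_1 = 0. Factor out: x = 19^2 · u with u = 7/6 a unit in ℤ_19. Expand u iteratively via a_{v+i} = u_i mod 19, u_{i+1} = (u_i − a_{v+i})/19:
  u_0 = 7/6;  a_2 = 17;  u_1 = (u_0 − 17)/19 = -5/6
  u_1 = -5/6;  a_3 = 15;  u_2 = (u_1 − 15)/19 = -5/6
  u_2 = -5/6;  a_4 = 15;  u_3 = (u_2 − 15)/19 = -5/6
  u_3 = -5/6;  a_5 = 15;  u_4 = (u_3 − 15)/19 = -5/6
Digits: (0, 0, 17, 15, 15, 15).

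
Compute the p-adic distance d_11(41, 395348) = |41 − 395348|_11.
d_11(41, 395348) = 1/14641

Step 1 — x − y = 41 − 395348 = -395307. Step 2 — v_11(-395307) = 4 (factor: -395307 = −(11^4 · 27); the sign does not affect v_p). Step 3 — |x − y|_11 = 11^{-4} = 1/14641.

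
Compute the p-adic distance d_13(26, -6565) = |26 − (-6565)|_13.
d_13(26, -6565) = 1/2197

Step 1 — x − y = 26 − (-6565) = 6591. Step 2 — v_13(6591) = 3 (factor: 6591 = (13^3 · 3); the sign does not affect v_p). Step 3 — |x − y|_13 = 13^{-3} = 1/2197.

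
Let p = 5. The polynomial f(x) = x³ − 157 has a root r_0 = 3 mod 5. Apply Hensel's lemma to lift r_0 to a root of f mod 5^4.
r_3 = 243 (mod 625)

Hensel: r_{i+1} = r_i − f(r_i)/f′(r_i) mod 5^{i+2}, where f′(x) = 3x². Iterate:
  r_0 = 3 (mod 5)
  r_1 = 18 (mod 25)
  r_2 = 118 (mod 125)
  r_3 = 243 (mod 625)
Final: r = 243 with f(r) ≡ 0 mod 5^4.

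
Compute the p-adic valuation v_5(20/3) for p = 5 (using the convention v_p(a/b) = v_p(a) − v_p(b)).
v_5(20/3) = 1

Factor powers of 5 from the numerator and denominator of the reduced fraction: 20 = 5^1 · 4 and 3 = 5^0 · 3. Apply v_p(a/b) = v_p(a) − v_p(b): v_5(20/3) = 1 − 0 = 1.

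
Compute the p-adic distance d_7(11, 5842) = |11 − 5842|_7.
d_7(11, 5842) = 1/343

Step 1 — x − y = 11 − 5842 = -5831. Step 2 — v_7(-5831) = 3 (factor: -5831 = −(7^3 · 17); the sign does not affect v_p). Step 3 — |x − y|_7 = 7^{-3} = 1/343.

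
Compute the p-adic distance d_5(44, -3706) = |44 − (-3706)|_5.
d_5(44, -3706) = 1/625

Step 1 — x − y = 44 − (-3706) = 3750. Step 2 — v_5(3750) = 4 (factor: 3750 = (5^4 · 6); the sign does not affect v_p). Step 3 — |x − y|_5 = 5^{-4} = 1/625.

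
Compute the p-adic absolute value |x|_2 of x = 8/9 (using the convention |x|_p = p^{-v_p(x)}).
|8/9|_2 = 1/8

Step 1 — compute v_2(x) by factoring powers of 2 out of the numerator and denominator: v_2(8/9) = 3. Step 2 — apply |x|_p = p^{-v_p(x)} = 2^{-3} = 1/8.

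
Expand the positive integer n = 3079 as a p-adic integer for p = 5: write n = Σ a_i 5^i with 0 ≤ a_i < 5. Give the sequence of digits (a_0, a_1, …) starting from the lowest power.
(a_0, a_1, …) = (4, 0, 3, 4, 4)

Repeated division by 5 gives the digits low-to-high: 3079 = 4 + 3·5^2 + 4·5^3 + 4·5^4. Digit sequence: (4, 0, 3, 4, 4).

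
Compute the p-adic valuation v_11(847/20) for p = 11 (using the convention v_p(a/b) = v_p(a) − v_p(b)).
v_11(847/20) = 2

Factor powers of 11 from the numerator and denominator of the reduced fraction: 847 = 11^2 · 7 and 20 = 11^0 · 20. Apply v_p(a/b) = v_p(a) − v_p(b): v_11(847/20) = 2 − 0 = 2.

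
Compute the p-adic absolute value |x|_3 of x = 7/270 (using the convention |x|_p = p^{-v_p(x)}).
|7/270|_3 = 27

Step 1 — compute v_3(x) by factoring powers of 3 out of the numerator and denominator: v_3(7/270) = -3. Step 2 — apply |x|_p = p^{-v_p(x)} = 3^{3} = 27.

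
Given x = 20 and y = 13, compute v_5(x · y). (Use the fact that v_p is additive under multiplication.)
v_5(260) = 1

v_p(x) = 1 (factor: 20 = 5^1 · 4); v_p(y) = 0 (factor: 13 = 5^0 · 13). Additivity: v_p(xy) = v_p(x) + v_p(y) = 1 + 0 = 1. (Direct check: xy = 260 = 5^1 · (52).)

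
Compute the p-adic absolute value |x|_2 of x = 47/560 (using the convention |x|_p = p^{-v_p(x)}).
|47/560|_2 = 16

Step 1 — compute v_2(x) by factoring powers of 2 out of the numerator and denominator: v_2(47/560) = -4. Step 2 — apply |x|_p = p^{-v_p(x)} = 2^{4} = 16.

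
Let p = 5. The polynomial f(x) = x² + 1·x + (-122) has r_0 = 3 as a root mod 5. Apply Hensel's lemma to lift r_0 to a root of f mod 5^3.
r_2 = 33 (mod 125)

Hensel: r_{i+1} = r_i − f(r_i)·(f′(r_i))^{-1} mod 5^{i+2}, f′(x) = 2x + 1. Iterate:
  r_0 = 3 (mod 5)
  r_1 = 8 (mod 25)
  r_2 = 33 (mod 125)
Final: r = 33 satisfies f(r) ≡ 0 mod 5^3.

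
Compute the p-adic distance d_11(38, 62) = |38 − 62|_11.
d_11(38, 62) = 1

Step 1 — x − y = 38 − 62 = -24. Step 2 — v_11(-24) = 0 (factor: -24 = −(11^0 · 24); the sign does not affect v_p). Step 3 — |x − y|_11 = 11^{0} = 1.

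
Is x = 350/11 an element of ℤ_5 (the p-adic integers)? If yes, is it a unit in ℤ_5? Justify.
x ∈ ℤ_5 but not a unit; v_5(x) = 2 > 0

ℤ_5 = {x ∈ ℚ_5 : v_5(x) ≥ 0} and ℤ_5^× = {x ∈ ℤ_5 : v_5(x) = 0}. Here v_5(350/11) = v_5(num) − v_5(den) = 2; compare against these criteria.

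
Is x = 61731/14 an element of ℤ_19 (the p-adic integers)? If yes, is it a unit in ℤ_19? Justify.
x ∈ ℤ_19 but not a unit; v_19(x) = 3 > 0

ℤ_19 = {x ∈ ℚ_19 : v_19(x) ≥ 0} and ℤ_19^× = {x ∈ ℤ_19 : v_19(x) = 0}. Here v_19(61731/14) = v_19(num) − v_19(den) = 3; compare against these criteria.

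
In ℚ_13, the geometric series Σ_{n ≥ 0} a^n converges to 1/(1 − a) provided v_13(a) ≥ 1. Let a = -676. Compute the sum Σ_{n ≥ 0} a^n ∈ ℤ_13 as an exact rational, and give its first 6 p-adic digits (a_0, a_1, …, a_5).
Σ a^n = 1/(1 − a) = 1/677;  first 6 digits = (1, 0, 9, 12, 2, 1)

v_13(a) = 2 ≥ 1, so the series converges in ℤ_13 to 1/(1 − a) = 1/(1 − (-676)) = 1/677. Expand this rational in ℤ_13: compute digits iteratively via d_i = x_i mod 13, x_{i+1} = (x_i − d_i)/13. The first 6 digits are (1, 0, 9, 12, 2, 1).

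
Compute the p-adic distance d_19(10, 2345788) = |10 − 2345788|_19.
d_19(10, 2345788) = 1/130321

Step 1 — x − y = 10 − 2345788 = -2345778. Step 2 — v_19(-2345778) = 4 (factor: -2345778 = −(19^4 · 18); the sign does not affect v_p). Step 3 — |x − y|_19 = 19^{-4} = 1/130321.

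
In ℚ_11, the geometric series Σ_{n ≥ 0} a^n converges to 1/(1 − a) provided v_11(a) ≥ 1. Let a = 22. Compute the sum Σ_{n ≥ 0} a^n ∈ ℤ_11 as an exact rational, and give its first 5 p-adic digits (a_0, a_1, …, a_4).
Σ a^n = 1/(1 − a) = -1/21;  first 5 digits = (1, 2, 4, 8, 5)

v_11(a) = 1 ≥ 1, so the series converges in ℤ_11 to 1/(1 − a) = 1/(1 − 22) = -1/21. Expand this rational in ℤ_11: compute digits iteratively via d_i = x_i mod 11, x_{i+1} = (x_i − d_i)/11. The first 5 digits are (1, 2, 4, 8, 5).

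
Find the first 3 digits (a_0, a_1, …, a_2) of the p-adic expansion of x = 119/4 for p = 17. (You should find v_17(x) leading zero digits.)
(a_0, …, a_2) = (0, 6, 4)

v_17(119/4) = 1, so a_0 = ... = a_0 = 0. Factor out: x = 17^1 · u with u = 7/4 a unit in ℤ_17. Expand u iteratively via a_{v+i} = u_i mod 17, u_{i+1} = (u_i − a_{v+i})/17:
  u_0 = 7/4;  a_1 = 6;  u_1 = (u_0 − 6)/17 = -1/4
  u_1 = -1/4;  a_2 = 4;  u_2 = (u_1 − 4)/17 = -1/4
Digits: (0, 6, 4).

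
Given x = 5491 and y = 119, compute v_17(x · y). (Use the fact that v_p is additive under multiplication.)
v_17(653429) = 3

v_p(x) = 2 (factor: 5491 = 17^2 · 19); v_p(y) = 1 (factor: 119 = 17^1 · 7). Additivity: v_p(xy) = v_p(x) + v_p(y) = 2 + 1 = 3. (Direct check: xy = 653429 = 17^3 · (133).)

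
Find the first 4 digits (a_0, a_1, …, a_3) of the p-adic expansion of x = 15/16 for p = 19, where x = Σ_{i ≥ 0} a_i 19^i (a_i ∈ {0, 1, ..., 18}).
(a_0, …, a_3) = (14, 10, 3, 1)

v_19(15/16) = 0 (numerator and denominator both coprime to 19), so x ∈ ℤ_19^×. Compute digits iteratively via a_i = x_i mod 19, x_{i+1} = (x_i − a_i)/19, with x_0 = x:
  x_0 = 15/16;  a_0 = 14;  x_1 = (x_0 − 14)/19 = -11/16
  x_1 = -11/16;  a_1 = 10;  x_2 = (x_1 − 10)/19 = -9/16
  x_2 = -9/16;  a_2 = 3;  x_3 = (x_2 − 3)/19 = -3/16
  x_3 = -3/16;  a_3 = 1;  x_4 = (x_3 − 1)/19 = -1/16
Digits: (14, 10, 3, 1).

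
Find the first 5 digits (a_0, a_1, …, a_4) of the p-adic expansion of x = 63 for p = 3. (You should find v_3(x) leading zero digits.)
(a_0, …, a_4) = (0, 0, 1, 2, 0)

v_3(63) = 2, so a_0 = ... = a_1 = 0. Factor out: x = 3^2 · u with u = 7 a unit in ℤ_3. Expand u iteratively via a_{v+i} = u_i mod 3, u_{i+1} = (u_i − a_{v+i})/3:
  u_0 = 7;  a_2 = 1;  u_1 = (u_0 − 1)/3 = 2
  u_1 = 2;  a_3 = 2;  u_2 = (u_1 − 2)/3 = 0
  u_2 = 0;  a_4 = 0;  u_3 = (u_2 − 0)/3 = 0
Digits: (0, 0, 1, 2, 0).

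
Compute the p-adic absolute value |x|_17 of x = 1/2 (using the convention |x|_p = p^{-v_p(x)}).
|1/2|_17 = 1

Step 1 — compute v_17(x) by factoring powers of 17 out of the numerator and denominator: v_17(1/2) = 0. Step 2 — apply |x|_p = p^{-v_p(x)} = 17^{0} = 1.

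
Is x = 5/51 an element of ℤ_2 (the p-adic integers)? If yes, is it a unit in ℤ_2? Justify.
x ∈ ℤ_2^× (unit); v_2(x) = 0

ℤ_2 = {x ∈ ℚ_2 : v_2(x) ≥ 0} and ℤ_2^× = {x ∈ ℤ_2 : v_2(x) = 0}. Here v_2(5/51) = v_2(num) − v_2(den) = 0; compare against these criteria.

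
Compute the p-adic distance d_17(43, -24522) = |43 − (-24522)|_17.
d_17(43, -24522) = 1/4913

Step 1 — x − y = 43 − (-24522) = 24565. Step 2 — v_17(24565) = 3 (factor: 24565 = (17^3 · 5); the sign does not affect v_p). Step 3 — |x − y|_17 = 17^{-3} = 1/4913.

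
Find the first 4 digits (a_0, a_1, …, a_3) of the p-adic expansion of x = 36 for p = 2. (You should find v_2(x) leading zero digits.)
(a_0, …, a_3) = (0, 0, 1, 0)

v_2(36) = 2, so a_0 = ... = a_1 = 0. Factor out: x = 2^2 · u with u = 9 a unit in ℤ_2. Expand u iteratively via a_{v+i} = u_i mod 2, u_{i+1} = (u_i − a_{v+i})/2:
  u_0 = 9;  a_2 = 1;  u_1 = (u_0 − 1)/2 = 4
  u_1 = 4;  a_3 = 0;  u_2 = (u_1 − 0)/2 = 2
Digits: (0, 0, 1, 0).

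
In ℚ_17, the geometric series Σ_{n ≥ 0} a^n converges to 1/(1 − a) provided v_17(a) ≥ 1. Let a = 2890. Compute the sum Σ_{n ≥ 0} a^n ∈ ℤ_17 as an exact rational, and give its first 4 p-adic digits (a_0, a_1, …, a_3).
Σ a^n = 1/(1 − a) = -1/2889;  first 4 digits = (1, 0, 10, 0)

v_17(a) = 2 ≥ 1, so the series converges in ℤ_17 to 1/(1 − a) = 1/(1 − 2890) = -1/2889. Expand this rational in ℤ_17: compute digits iteratively via d_i = x_i mod 17, x_{i+1} = (x_i − d_i)/17. The first 4 digits are (1, 0, 10, 0).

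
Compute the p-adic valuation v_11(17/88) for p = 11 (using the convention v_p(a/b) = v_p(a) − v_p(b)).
v_11(17/88) = -1

Factor powers of 11 from the numerator and denominator of the reduced fraction: 17 = 11^0 · 17 and 88 = 11^1 · 8. Apply v_p(a/b) = v_p(a) − v_p(b): v_11(17/88) = 0 − 1 = -1.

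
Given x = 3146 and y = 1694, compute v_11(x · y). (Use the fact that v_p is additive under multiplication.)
v_11(5329324) = 4

v_p(x) = 2 (factor: 3146 = 11^2 · 26); v_p(y) = 2 (factor: 1694 = 11^2 · 14). Additivity: v_p(xy) = v_p(x) + v_p(y) = 2 + 2 = 4. (Direct check: xy = 5329324 = 11^4 · (364).)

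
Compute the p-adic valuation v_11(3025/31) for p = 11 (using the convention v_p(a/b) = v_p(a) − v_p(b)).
v_11(3025/31) = 2

Factor powers of 11 from the numerator and denominator of the reduced fraction: 3025 = 11^2 · 25 and 31 = 11^0 · 31. Apply v_p(a/b) = v_p(a) − v_p(b): v_11(3025/31) = 2 − 0 = 2.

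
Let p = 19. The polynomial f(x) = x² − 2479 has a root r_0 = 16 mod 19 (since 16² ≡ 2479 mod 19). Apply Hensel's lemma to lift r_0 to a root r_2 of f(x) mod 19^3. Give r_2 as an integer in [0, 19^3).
r_2 = 5602 (mod 6859)

Hensel's recurrence: r_{i+1} = r_i − f(r_i)·(f′(r_i))^{-1} mod 19^{i+2}, with f′(x) = 2x. Iterate:
  r_0 = 16 (mod 19)
  r_1 = 187 (mod 361)
  r_2 = 5602 (mod 6859)
Final: r_2 = 5602, and one checks f(r_2) ≡ 0 mod 19^3.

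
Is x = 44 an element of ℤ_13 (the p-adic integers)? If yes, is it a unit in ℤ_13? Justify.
x ∈ ℤ_13^× (unit); v_13(x) = 0

ℤ_13 = {x ∈ ℚ_13 : v_13(x) ≥ 0} and ℤ_13^× = {x ∈ ℤ_13 : v_13(x) = 0}. Here v_13(44) = v_13(num) − v_13(den) = 0; compare against these criteria.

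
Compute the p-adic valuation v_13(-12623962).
v_13(-12623962) = 5

v_13(n) is the largest exponent k such that 13^k divides n. Factor out: -12623962 = -13^5 · 34. (Sign doesn't affect v_p.) So v_13(-12623962) = 5.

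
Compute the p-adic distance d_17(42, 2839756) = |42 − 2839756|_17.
d_17(42, 2839756) = 1/1419857

Step 1 — x − y = 42 − 2839756 = -2839714. Step 2 — v_17(-2839714) = 5 (factor: -2839714 = −(17^5 · 2); the sign does not affect v_p). Step 3 — |x − y|_17 = 17^{-5} = 1/1419857.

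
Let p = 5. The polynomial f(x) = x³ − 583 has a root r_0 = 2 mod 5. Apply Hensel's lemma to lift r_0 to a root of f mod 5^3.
r_2 = 102 (mod 125)

Hensel: r_{i+1} = r_i − f(r_i)/f′(r_i) mod 5^{i+2}, where f′(x) = 3x². Iterate:
  r_0 = 2 (mod 5)
  r_1 = 2 (mod 25)
  r_2 = 102 (mod 125)
Final: r = 102 with f(r) ≡ 0 mod 5^3.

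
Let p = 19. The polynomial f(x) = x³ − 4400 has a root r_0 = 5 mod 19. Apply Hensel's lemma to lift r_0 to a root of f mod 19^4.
r_3 = 89951 (mod 130321)

Hensel: r_{i+1} = r_i − f(r_i)/f′(r_i) mod 19^{i+2}, where f′(x) = 3x². Iterate:
  r_0 = 5 (mod 19)
  r_1 = 62 (mod 361)
  r_2 = 784 (mod 6859)
  r_3 = 89951 (mod 130321)
Final: r = 89951 with f(r) ≡ 0 mod 19^4.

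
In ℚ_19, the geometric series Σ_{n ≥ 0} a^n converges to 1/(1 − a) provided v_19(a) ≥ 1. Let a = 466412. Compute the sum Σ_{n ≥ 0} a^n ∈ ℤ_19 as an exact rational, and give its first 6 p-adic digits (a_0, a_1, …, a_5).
Σ a^n = 1/(1 − a) = -1/466411;  first 6 digits = (1, 0, 0, 11, 3, 0)

v_19(a) = 3 ≥ 1, so the series converges in ℤ_19 to 1/(1 − a) = 1/(1 − 466412) = -1/466411. Expand this rational in ℤ_19: compute digits iteratively via d_i = x_i mod 19, x_{i+1} = (x_i − d_i)/19. The first 6 digits are (1, 0, 0, 11, 3, 0).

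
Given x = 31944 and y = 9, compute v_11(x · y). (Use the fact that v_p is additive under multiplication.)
v_11(287496) = 3

v_p(x) = 3 (factor: 31944 = 11^3 · 24); v_p(y) = 0 (factor: 9 = 11^0 · 9). Additivity: v_p(xy) = v_p(x) + v_p(y) = 3 + 0 = 3. (Direct check: xy = 287496 = 11^3 · (216).)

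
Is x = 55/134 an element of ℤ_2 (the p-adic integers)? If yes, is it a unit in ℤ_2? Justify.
x ∉ ℤ_2 (v_2(x) = -1 < 0)

ℤ_2 = {x ∈ ℚ_2 : v_2(x) ≥ 0} and ℤ_2^× = {x ∈ ℤ_2 : v_2(x) = 0}. Here v_2(55/134) = v_2(num) − v_2(den) = -1; compare against these criteria.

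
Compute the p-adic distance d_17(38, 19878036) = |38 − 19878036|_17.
d_17(38, 19878036) = 1/1419857

Step 1 — x − y = 38 − 19878036 = -19877998. Step 2 — v_17(-19877998) = 5 (factor: -19877998 = −(17^5 · 14); the sign does not affect v_p). Step 3 — |x − y|_17 = 17^{-5} = 1/1419857.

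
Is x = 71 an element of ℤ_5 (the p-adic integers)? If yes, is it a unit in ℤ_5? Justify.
x ∈ ℤ_5^× (unit); v_5(x) = 0

ℤ_5 = {x ∈ ℚ_5 : v_5(x) ≥ 0} and ℤ_5^× = {x ∈ ℤ_5 : v_5(x) = 0}. Here v_5(71) = v_5(num) − v_5(den) = 0; compare against these criteria.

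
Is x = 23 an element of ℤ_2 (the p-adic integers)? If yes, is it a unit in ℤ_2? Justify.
x ∈ ℤ_2^× (unit); v_2(x) = 0

ℤ_2 = {x ∈ ℚ_2 : v_2(x) ≥ 0} and ℤ_2^× = {x ∈ ℤ_2 : v_2(x) = 0}. Here v_2(23) = v_2(num) − v_2(den) = 0; compare against these criteria.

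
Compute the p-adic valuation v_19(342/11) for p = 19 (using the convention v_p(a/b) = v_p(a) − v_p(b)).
v_19(342/11) = 1

Factor powers of 19 from the numerator and denominator of the reduced fraction: 342 = 19^1 · 18 and 11 = 19^0 · 11. Apply v_p(a/b) = v_p(a) − v_p(b): v_19(342/11) = 1 − 0 = 1.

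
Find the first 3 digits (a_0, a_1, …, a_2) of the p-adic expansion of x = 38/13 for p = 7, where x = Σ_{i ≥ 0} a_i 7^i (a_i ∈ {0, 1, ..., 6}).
(a_0, …, a_2) = (4, 2, 4)

v_7(38/13) = 0 (numerator and denominator both coprime to 7), so x ∈ ℤ_7^×. Compute digits iteratively via a_i = x_i mod 7, x_{i+1} = (x_i − a_i)/7, with x_0 = x:
  x_0 = 38/13;  a_0 = 4;  x_1 = (x_0 − 4)/7 = -2/13
  x_1 = -2/13;  a_1 = 2;  x_2 = (x_1 − 2)/7 = -4/13
  x_2 = -4/13;  a_2 = 4;  x_3 = (x_2 − 4)/7 = -8/13
Digits: (4, 2, 4).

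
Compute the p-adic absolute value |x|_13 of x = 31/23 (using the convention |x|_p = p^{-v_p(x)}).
|31/23|_13 = 1

Step 1 — compute v_13(x) by factoring powers of 13 out of the numerator and denominator: v_13(31/23) = 0. Step 2 — apply |x|_p = p^{-v_p(x)} = 13^{0} = 1.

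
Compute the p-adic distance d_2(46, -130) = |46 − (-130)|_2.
d_2(46, -130) = 1/16

Step 1 — x − y = 46 − (-130) = 176. Step 2 — v_2(176) = 4 (factor: 176 = (2^4 · 11); the sign does not affect v_p). Step 3 — |x − y|_2 = 2^{-4} = 1/16.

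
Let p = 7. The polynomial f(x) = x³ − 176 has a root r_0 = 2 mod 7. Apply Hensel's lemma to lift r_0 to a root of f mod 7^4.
r_3 = 261 (mod 2401)

Hensel: r_{i+1} = r_i − f(r_i)/f′(r_i) mod 7^{i+2}, where f′(x) = 3x². Iterate:
  r_0 = 2 (mod 7)
  r_1 = 16 (mod 49)
  r_2 = 261 (mod 343)
  r_3 = 261 (mod 2401)
Final: r = 261 with f(r) ≡ 0 mod 7^4.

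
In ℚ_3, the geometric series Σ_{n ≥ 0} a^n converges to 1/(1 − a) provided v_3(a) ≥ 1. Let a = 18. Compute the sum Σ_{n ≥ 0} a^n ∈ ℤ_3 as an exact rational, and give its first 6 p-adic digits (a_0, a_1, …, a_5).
Σ a^n = 1/(1 − a) = -1/17;  first 6 digits = (1, 0, 2, 0, 1, 1)

v_3(a) = 2 ≥ 1, so the series converges in ℤ_3 to 1/(1 − a) = 1/(1 − 18) = -1/17. Expand this rational in ℤ_3: compute digits iteratively via d_i = x_i mod 3, x_{i+1} = (x_i − d_i)/3. The first 6 digits are (1, 0, 2, 0, 1, 1).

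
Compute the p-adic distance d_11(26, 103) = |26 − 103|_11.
d_11(26, 103) = 1/11

Step 1 — x − y = 26 − 103 = -77. Step 2 — v_11(-77) = 1 (factor: -77 = −(11^1 · 7); the sign does not affect v_p). Step 3 — |x − y|_11 = 11^{-1} = 1/11.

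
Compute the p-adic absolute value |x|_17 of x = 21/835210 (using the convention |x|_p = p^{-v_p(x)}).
|21/835210|_17 = 83521

Step 1 — compute v_17(x) by factoring powers of 17 out of the numerator and denominator: v_17(21/835210) = -4. Step 2 — apply |x|_p = p^{-v_p(x)} = 17^{4} = 83521.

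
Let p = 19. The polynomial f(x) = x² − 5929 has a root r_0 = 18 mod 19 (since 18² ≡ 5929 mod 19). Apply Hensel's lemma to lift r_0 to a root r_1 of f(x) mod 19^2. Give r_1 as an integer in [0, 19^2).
r_1 = 284 (mod 361)

Hensel's recurrence: r_{i+1} = r_i − f(r_i)·(f′(r_i))^{-1} mod 19^{i+2}, with f′(x) = 2x. Iterate:
  r_0 = 18 (mod 19)
  r_1 = 284 (mod 361)
Final: r_1 = 284, and one checks f(r_1) ≡ 0 mod 19^2.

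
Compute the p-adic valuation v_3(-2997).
v_3(-2997) = 4

v_3(n) is the largest exponent k such that 3^k divides n. Factor out: -2997 = -3^4 · 37. (Sign doesn't affect v_p.) So v_3(-2997) = 4.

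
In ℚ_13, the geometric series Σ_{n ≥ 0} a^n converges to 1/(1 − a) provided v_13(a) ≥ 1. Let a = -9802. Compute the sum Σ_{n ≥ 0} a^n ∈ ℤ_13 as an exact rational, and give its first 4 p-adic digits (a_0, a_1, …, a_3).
Σ a^n = 1/(1 − a) = 1/9803;  first 4 digits = (1, 0, 7, 8)

v_13(a) = 2 ≥ 1, so the series converges in ℤ_13 to 1/(1 − a) = 1/(1 − (-9802)) = 1/9803. Expand this rational in ℤ_13: compute digits iteratively via d_i = x_i mod 13, x_{i+1} = (x_i − d_i)/13. The first 4 digits are (1, 0, 7, 8).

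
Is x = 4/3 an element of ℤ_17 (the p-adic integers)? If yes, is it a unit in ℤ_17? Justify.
x ∈ ℤ_17^× (unit); v_17(x) = 0

ℤ_17 = {x ∈ ℚ_17 : v_17(x) ≥ 0} and ℤ_17^× = {x ∈ ℤ_17 : v_17(x) = 0}. Here v_17(4/3) = v_17(num) − v_17(den) = 0; compare against these criteria.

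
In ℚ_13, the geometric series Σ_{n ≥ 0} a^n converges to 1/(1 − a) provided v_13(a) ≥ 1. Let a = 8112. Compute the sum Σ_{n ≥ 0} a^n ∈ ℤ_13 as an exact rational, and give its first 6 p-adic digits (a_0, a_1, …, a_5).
Σ a^n = 1/(1 − a) = -1/8111;  first 6 digits = (1, 0, 9, 3, 3, 8)

v_13(a) = 2 ≥ 1, so the series converges in ℤ_13 to 1/(1 − a) = 1/(1 − 8112) = -1/8111. Expand this rational in ℤ_13: compute digits iteratively via d_i = x_i mod 13, x_{i+1} = (x_i − d_i)/13. The first 6 digits are (1, 0, 9, 3, 3, 8).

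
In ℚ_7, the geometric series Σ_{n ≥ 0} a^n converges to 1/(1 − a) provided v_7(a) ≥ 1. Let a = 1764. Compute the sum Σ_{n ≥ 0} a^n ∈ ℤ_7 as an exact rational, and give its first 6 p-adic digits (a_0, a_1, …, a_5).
Σ a^n = 1/(1 − a) = -1/1763;  first 6 digits = (1, 0, 1, 5, 1, 3)

v_7(a) = 2 ≥ 1, so the series converges in ℤ_7 to 1/(1 − a) = 1/(1 − 1764) = -1/1763. Expand this rational in ℤ_7: compute digits iteratively via d_i = x_i mod 7, x_{i+1} = (x_i − d_i)/7. The first 6 digits are (1, 0, 1, 5, 1, 3).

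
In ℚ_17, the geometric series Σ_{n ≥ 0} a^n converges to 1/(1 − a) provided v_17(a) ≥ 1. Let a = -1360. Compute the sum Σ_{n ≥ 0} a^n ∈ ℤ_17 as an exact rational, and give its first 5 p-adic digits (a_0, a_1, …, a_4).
Σ a^n = 1/(1 − a) = 1/1361;  first 5 digits = (1, 5, 3, 8, 7)

v_17(a) = 1 ≥ 1, so the series converges in ℤ_17 to 1/(1 − a) = 1/(1 − (-1360)) = 1/1361. Expand this rational in ℤ_17: compute digits iteratively via d_i = x_i mod 17, x_{i+1} = (x_i − d_i)/17. The first 5 digits are (1, 5, 3, 8, 7).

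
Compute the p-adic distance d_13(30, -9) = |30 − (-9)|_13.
d_13(30, -9) = 1/13

Step 1 — x − y = 30 − (-9) = 39. Step 2 — v_13(39) = 1 (factor: 39 = (13^1 · 3); the sign does not affect v_p). Step 3 — |x − y|_13 = 13^{-1} = 1/13.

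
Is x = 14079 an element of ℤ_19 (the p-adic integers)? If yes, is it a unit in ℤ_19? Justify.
x ∈ ℤ_19 but not a unit; v_19(x) = 2 > 0

ℤ_19 = {x ∈ ℚ_19 : v_19(x) ≥ 0} and ℤ_19^× = {x ∈ ℤ_19 : v_19(x) = 0}. Here v_19(14079) = v_19(num) − v_19(den) = 2; compare against these criteria.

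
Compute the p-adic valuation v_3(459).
v_3(459) = 3

v_3(n) is the largest exponent k such that 3^k divides n. Factor out: 459 = 3^3 · 17. (Sign doesn't affect v_p.) So v_3(459) = 3.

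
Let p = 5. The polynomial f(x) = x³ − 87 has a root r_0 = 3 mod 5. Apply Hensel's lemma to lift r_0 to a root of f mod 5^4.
r_3 = 608 (mod 625)

Hensel: r_{i+1} = r_i − f(r_i)/f′(r_i) mod 5^{i+2}, where f′(x) = 3x². Iterate:
  r_0 = 3 (mod 5)
  r_1 = 8 (mod 25)
  r_2 = 108 (mod 125)
  r_3 = 608 (mod 625)
Final: r = 608 with f(r) ≡ 0 mod 5^4.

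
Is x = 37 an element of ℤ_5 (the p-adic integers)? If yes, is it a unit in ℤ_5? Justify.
x ∈ ℤ_5^× (unit); v_5(x) = 0

ℤ_5 = {x ∈ ℚ_5 : v_5(x) ≥ 0} and ℤ_5^× = {x ∈ ℤ_5 : v_5(x) = 0}. Here v_5(37) = v_5(num) − v_5(den) = 0; compare against these criteria.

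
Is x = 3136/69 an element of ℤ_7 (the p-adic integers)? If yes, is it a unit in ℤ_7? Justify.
x ∈ ℤ_7 but not a unit; v_7(x) = 2 > 0

ℤ_7 = {x ∈ ℚ_7 : v_7(x) ≥ 0} and ℤ_7^× = {x ∈ ℤ_7 : v_7(x) = 0}. Here v_7(3136/69) = v_7(num) − v_7(den) = 2; compare against these criteria.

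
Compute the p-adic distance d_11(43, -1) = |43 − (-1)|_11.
d_11(43, -1) = 1/11

Step 1 — x − y = 43 − (-1) = 44. Step 2 — v_11(44) = 1 (factor: 44 = (11^1 · 4); the sign does not affect v_p). Step 3 — |x − y|_11 = 11^{-1} = 1/11.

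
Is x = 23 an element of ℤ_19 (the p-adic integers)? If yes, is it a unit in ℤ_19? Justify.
x ∈ ℤ_19^× (unit); v_19(x) = 0

ℤ_19 = {x ∈ ℚ_19 : v_19(x) ≥ 0} and ℤ_19^× = {x ∈ ℤ_19 : v_19(x) = 0}. Here v_19(23) = v_19(num) − v_19(den) = 0; compare against these criteria.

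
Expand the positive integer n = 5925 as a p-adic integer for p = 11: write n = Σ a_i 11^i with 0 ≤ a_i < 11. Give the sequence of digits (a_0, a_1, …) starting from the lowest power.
(a_0, a_1, …) = (7, 10, 4, 4)

Repeated division by 11 gives the digits low-to-high: 5925 = 7 + 10·11^1 + 4·11^2 + 4·11^3. Digit sequence: (7, 10, 4, 4).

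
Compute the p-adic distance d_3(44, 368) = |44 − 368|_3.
d_3(44, 368) = 1/81

Step 1 — x − y = 44 − 368 = -324. Step 2 — v_3(-324) = 4 (factor: -324 = −(3^4 · 4); the sign does not affect v_p). Step 3 — |x − y|_3 = 3^{-4} = 1/81.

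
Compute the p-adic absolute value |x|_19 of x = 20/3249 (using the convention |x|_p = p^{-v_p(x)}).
|20/3249|_19 = 361

Step 1 — compute v_19(x) by factoring powers of 19 out of the numerator and denominator: v_19(20/3249) = -2. Step 2 — apply |x|_p = p^{-v_p(x)} = 19^{2} = 361.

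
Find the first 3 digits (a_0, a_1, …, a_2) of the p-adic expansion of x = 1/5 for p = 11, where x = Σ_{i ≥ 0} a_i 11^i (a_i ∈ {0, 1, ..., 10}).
(a_0, …, a_2) = (9, 8, 8)

v_11(1/5) = 0 (numerator and denominator both coprime to 11), so x ∈ ℤ_11^×. Compute digits iteratively via a_i = x_i mod 11, x_{i+1} = (x_i − a_i)/11, with x_0 = x:
  x_0 = 1/5;  a_0 = 9;  x_1 = (x_0 − 9)/11 = -4/5
  x_1 = -4/5;  a_1 = 8;  x_2 = (x_1 − 8)/11 = -4/5
  x_2 = -4/5;  a_2 = 8;  x_3 = (x_2 − 8)/11 = -4/5
Digits: (9, 8, 8).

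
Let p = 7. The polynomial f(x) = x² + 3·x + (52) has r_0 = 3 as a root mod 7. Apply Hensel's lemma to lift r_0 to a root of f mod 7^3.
r_2 = 164 (mod 343)

Hensel: r_{i+1} = r_i − f(r_i)·(f′(r_i))^{-1} mod 7^{i+2}, f′(x) = 2x + 3. Iterate:
  r_0 = 3 (mod 7)
  r_1 = 17 (mod 49)
  r_2 = 164 (mod 343)
Final: r = 164 satisfies f(r) ≡ 0 mod 7^3.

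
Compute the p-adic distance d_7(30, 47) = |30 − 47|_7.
d_7(30, 47) = 1

Step 1 — x − y = 30 − 47 = -17. Step 2 — v_7(-17) = 0 (factor: -17 = −(7^0 · 17); the sign does not affect v_p). Step 3 — |x − y|_7 = 7^{0} = 1.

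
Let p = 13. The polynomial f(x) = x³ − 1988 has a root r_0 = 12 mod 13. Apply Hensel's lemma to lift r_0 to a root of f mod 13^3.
r_2 = 831 (mod 2197)

Hensel: r_{i+1} = r_i − f(r_i)/f′(r_i) mod 13^{i+2}, where f′(x) = 3x². Iterate:
  r_0 = 12 (mod 13)
  r_1 = 155 (mod 169)
  r_2 = 831 (mod 2197)
Final: r = 831 with f(r) ≡ 0 mod 13^3.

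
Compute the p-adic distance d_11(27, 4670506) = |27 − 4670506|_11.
d_11(27, 4670506) = 1/161051

Step 1 — x − y = 27 − 4670506 = -4670479. Step 2 — v_11(-4670479) = 5 (factor: -4670479 = −(11^5 · 29); the sign does not affect v_p). Step 3 — |x − y|_11 = 11^{-5} = 1/161051.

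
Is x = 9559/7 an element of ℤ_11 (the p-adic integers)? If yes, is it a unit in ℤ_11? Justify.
x ∈ ℤ_11 but not a unit; v_11(x) = 2 > 0

ℤ_11 = {x ∈ ℚ_11 : v_11(x) ≥ 0} and ℤ_11^× = {x ∈ ℤ_11 : v_11(x) = 0}. Here v_11(9559/7) = v_11(num) − v_11(den) = 2; compare against these criteria.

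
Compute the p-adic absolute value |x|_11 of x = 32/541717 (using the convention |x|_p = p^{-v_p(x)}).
|32/541717|_11 = 14641

Step 1 — compute v_11(x) by factoring powers of 11 out of the numerator and denominator: v_11(32/541717) = -4. Step 2 — apply |x|_p = p^{-v_p(x)} = 11^{4} = 14641.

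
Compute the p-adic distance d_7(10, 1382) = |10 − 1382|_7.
d_7(10, 1382) = 1/343

Step 1 — x − y = 10 − 1382 = -1372. Step 2 — v_7(-1372) = 3 (factor: -1372 = −(7^3 · 4); the sign does not affect v_p). Step 3 — |x − y|_7 = 7^{-3} = 1/343.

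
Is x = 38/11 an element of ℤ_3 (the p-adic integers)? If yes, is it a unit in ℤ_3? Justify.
x ∈ ℤ_3^× (unit); v_3(x) = 0

ℤ_3 = {x ∈ ℚ_3 : v_3(x) ≥ 0} and ℤ_3^× = {x ∈ ℤ_3 : v_3(x) = 0}. Here v_3(38/11) = v_3(num) − v_3(den) = 0; compare against these criteria.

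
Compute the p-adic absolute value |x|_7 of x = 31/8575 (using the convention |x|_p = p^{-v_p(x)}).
|31/8575|_7 = 343

Step 1 — compute v_7(x) by factoring powers of 7 out of the numerator and denominator: v_7(31/8575) = -3. Step 2 — apply |x|_p = p^{-v_p(x)} = 7^{3} = 343.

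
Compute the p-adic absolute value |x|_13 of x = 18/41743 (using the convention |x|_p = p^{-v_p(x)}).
|18/41743|_13 = 2197

Step 1 — compute v_13(x) by factoring powers of 13 out of the numerator and denominator: v_13(18/41743) = -3. Step 2 — apply |x|_p = p^{-v_p(x)} = 13^{3} = 2197.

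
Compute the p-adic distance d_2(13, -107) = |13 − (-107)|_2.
d_2(13, -107) = 1/8

Step 1 — x − y = 13 − (-107) = 120. Step 2 — v_2(120) = 3 (factor: 120 = (2^3 · 15); the sign does not affect v_p). Step 3 — |x − y|_2 = 2^{-3} = 1/8.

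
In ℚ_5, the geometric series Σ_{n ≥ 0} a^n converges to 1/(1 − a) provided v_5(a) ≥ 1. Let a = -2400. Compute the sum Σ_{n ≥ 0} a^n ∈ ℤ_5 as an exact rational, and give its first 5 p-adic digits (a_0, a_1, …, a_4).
Σ a^n = 1/(1 − a) = 1/2401;  first 5 digits = (1, 0, 4, 0, 2)

v_5(a) = 2 ≥ 1, so the series converges in ℤ_5 to 1/(1 − a) = 1/(1 − (-2400)) = 1/2401. Expand this rational in ℤ_5: compute digits iteratively via d_i = x_i mod 5, x_{i+1} = (x_i − d_i)/5. The first 5 digits are (1, 0, 4, 0, 2).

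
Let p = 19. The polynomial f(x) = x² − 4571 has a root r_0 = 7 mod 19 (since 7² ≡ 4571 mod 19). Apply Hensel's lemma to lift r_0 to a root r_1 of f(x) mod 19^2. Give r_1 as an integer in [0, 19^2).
r_1 = 330 (mod 361)

Hensel's recurrence: r_{i+1} = r_i − f(r_i)·(f′(r_i))^{-1} mod 19^{i+2}, with f′(x) = 2x. Iterate:
  r_0 = 7 (mod 19)
  r_1 = 330 (mod 361)
Final: r_1 = 330, and one checks f(r_1) ≡ 0 mod 19^2.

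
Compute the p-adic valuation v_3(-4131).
v_3(-4131) = 5

v_3(n) is the largest exponent k such that 3^k divides n. Factor out: -4131 = -3^5 · 17. (Sign doesn't affect v_p.) So v_3(-4131) = 5.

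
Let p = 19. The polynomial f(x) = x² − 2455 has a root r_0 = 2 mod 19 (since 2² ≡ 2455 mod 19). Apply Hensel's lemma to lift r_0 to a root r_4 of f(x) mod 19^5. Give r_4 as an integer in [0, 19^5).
r_4 = 1993064 (mod 2476099)

Hensel's recurrence: r_{i+1} = r_i − f(r_i)·(f′(r_i))^{-1} mod 19^{i+2}, with f′(x) = 2x. Iterate:
  r_0 = 2 (mod 19)
  r_1 = 344 (mod 361)
  r_2 = 3954 (mod 6859)
  r_3 = 38249 (mod 130321)
  r_4 = 1993064 (mod 2476099)
Final: r_4 = 1993064, and one checks f(r_4) ≡ 0 mod 19^5.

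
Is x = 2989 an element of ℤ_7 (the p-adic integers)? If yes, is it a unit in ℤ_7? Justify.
x ∈ ℤ_7 but not a unit; v_7(x) = 2 > 0

ℤ_7 = {x ∈ ℚ_7 : v_7(x) ≥ 0} and ℤ_7^× = {x ∈ ℤ_7 : v_7(x) = 0}. Here v_7(2989) = v_7(num) − v_7(den) = 2; compare against these criteria.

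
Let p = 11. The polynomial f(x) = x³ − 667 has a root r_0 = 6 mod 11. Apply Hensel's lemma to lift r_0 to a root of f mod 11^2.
r_1 = 83 (mod 121)

Hensel: r_{i+1} = r_i − f(r_i)/f′(r_i) mod 11^{i+2}, where f′(x) = 3x². Iterate:
  r_0 = 6 (mod 11)
  r_1 = 83 (mod 121)
Final: r = 83 with f(r) ≡ 0 mod 11^2.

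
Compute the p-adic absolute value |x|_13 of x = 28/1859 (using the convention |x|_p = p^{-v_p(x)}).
|28/1859|_13 = 169

Step 1 — compute v_13(x) by factoring powers of 13 out of the numerator and denominator: v_13(28/1859) = -2. Step 2 — apply |x|_p = p^{-v_p(x)} = 13^{2} = 169.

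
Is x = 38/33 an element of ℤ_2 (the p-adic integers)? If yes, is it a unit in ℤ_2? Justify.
x ∈ ℤ_2 but not a unit; v_2(x) = 1 > 0

ℤ_2 = {x ∈ ℚ_2 : v_2(x) ≥ 0} and ℤ_2^× = {x ∈ ℤ_2 : v_2(x) = 0}. Here v_2(38/33) = v_2(num) − v_2(den) = 1; compare against these criteria.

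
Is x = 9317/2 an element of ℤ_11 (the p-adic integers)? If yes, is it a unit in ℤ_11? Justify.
x ∈ ℤ_11 but not a unit; v_11(x) = 3 > 0

ℤ_11 = {x ∈ ℚ_11 : v_11(x) ≥ 0} and ℤ_11^× = {x ∈ ℤ_11 : v_11(x) = 0}. Here v_11(9317/2) = v_11(num) − v_11(den) = 3; compare against these criteria.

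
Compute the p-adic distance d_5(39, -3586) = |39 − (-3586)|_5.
d_5(39, -3586) = 1/125

Step 1 — x − y = 39 − (-3586) = 3625. Step 2 — v_5(3625) = 3 (factor: 3625 = (5^3 · 29); the sign does not affect v_p). Step 3 — |x − y|_5 = 5^{-3} = 1/125.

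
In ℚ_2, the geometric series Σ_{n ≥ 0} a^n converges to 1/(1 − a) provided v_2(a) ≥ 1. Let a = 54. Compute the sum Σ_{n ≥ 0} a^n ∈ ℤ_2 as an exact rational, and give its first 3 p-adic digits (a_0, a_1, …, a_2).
Σ a^n = 1/(1 − a) = -1/53;  first 3 digits = (1, 1, 0)

v_2(a) = 1 ≥ 1, so the series converges in ℤ_2 to 1/(1 − a) = 1/(1 − 54) = -1/53. Expand this rational in ℤ_2: compute digits iteratively via d_i = x_i mod 2, x_{i+1} = (x_i − d_i)/2. The first 3 digits are (1, 1, 0).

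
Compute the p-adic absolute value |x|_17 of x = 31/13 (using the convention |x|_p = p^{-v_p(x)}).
|31/13|_17 = 1

Step 1 — compute v_17(x) by factoring powers of 17 out of the numerator and denominator: v_17(31/13) = 0. Step 2 — apply |x|_p = p^{-v_p(x)} = 17^{0} = 1.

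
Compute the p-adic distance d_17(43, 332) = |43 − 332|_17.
d_17(43, 332) = 1/289

Step 1 — x − y = 43 − 332 = -289. Step 2 — v_17(-289) = 2 (factor: -289 = −(17^2 · 1); the sign does not affect v_p). Step 3 — |x − y|_17 = 17^{-2} = 1/289.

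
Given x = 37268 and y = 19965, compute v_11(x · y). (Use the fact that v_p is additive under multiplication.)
v_11(744055620) = 6

v_p(x) = 3 (factor: 37268 = 11^3 · 28); v_p(y) = 3 (factor: 19965 = 11^3 · 15). Additivity: v_p(xy) = v_p(x) + v_p(y) = 3 + 3 = 6. (Direct check: xy = 744055620 = 11^6 · (420).)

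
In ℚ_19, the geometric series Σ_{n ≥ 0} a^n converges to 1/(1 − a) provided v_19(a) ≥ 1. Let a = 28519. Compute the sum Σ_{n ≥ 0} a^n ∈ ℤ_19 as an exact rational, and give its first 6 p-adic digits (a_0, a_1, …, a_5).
Σ a^n = 1/(1 − a) = -1/28518;  first 6 digits = (1, 0, 3, 4, 9, 5)

v_19(a) = 2 ≥ 1, so the series converges in ℤ_19 to 1/(1 − a) = 1/(1 − 28519) = -1/28518. Expand this rational in ℤ_19: compute digits iteratively via d_i = x_i mod 19, x_{i+1} = (x_i − d_i)/19. The first 6 digits are (1, 0, 3, 4, 9, 5).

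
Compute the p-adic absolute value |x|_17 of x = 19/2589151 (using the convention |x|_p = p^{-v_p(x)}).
|19/2589151|_17 = 83521

Step 1 — compute v_17(x) by factoring powers of 17 out of the numerator and denominator: v_17(19/2589151) = -4. Step 2 — apply |x|_p = p^{-v_p(x)} = 17^{4} = 83521.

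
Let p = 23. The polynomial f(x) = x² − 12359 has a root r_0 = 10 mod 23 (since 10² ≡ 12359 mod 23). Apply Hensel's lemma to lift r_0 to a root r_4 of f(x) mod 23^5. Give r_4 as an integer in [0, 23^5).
r_4 = 41065 (mod 6436343)

Hensel's recurrence: r_{i+1} = r_i − f(r_i)·(f′(r_i))^{-1} mod 23^{i+2}, with f′(x) = 2x. Iterate:
  r_0 = 10 (mod 23)
  r_1 = 332 (mod 529)
  r_2 = 4564 (mod 12167)
  r_3 = 41065 (mod 279841)
  r_4 = 41065 (mod 6436343)
Final: r_4 = 41065, and one checks f(r_4) ≡ 0 mod 23^5.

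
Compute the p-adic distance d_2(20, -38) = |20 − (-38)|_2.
d_2(20, -38) = 1/2

Step 1 — x − y = 20 − (-38) = 58. Step 2 — v_2(58) = 1 (factor: 58 = (2^1 · 29); the sign does not affect v_p). Step 3 — |x − y|_2 = 2^{-1} = 1/2.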